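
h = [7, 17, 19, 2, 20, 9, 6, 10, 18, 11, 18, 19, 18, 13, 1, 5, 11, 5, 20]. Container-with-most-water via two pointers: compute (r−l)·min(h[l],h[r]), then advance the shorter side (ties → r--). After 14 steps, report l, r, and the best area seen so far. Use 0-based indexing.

l=4, r=8, best area=304

l=0 r=18: min(7,20)*18=126 best=126 *, l++
l=1 r=18: min(17,20)*17=289 best=289 *, l++
l=2 r=18: min(19,20)*16=304 best=304 *, l++
l=3 r=18: min(2,20)*15=30 best=304, l++
l=4 r=18: min(20,20)*14=280 best=304, r--
l=4 r=17: min(20,5)*13=65 best=304, r--
l=4 r=16: min(20,11)*12=132 best=304, r--
l=4 r=15: min(20,5)*11=55 best=304, r--
l=4 r=14: min(20,1)*10=10 best=304, r--
l=4 r=13: min(20,13)*9=117 best=304, r--
l=4 r=12: min(20,18)*8=144 best=304, r--
l=4 r=11: min(20,19)*7=133 best=304, r--
l=4 r=10: min(20,18)*6=108 best=304, r--
l=4 r=9: min(20,11)*5=55 best=304, r--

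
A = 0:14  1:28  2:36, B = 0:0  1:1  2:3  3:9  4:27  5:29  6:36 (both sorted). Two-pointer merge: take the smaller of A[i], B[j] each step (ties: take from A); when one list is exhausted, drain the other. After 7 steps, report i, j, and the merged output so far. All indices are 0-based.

i=0 j=0: A[i]=14>B[j]=0 take 0, j++
i=0 j=1: A[i]=14>B[j]=1 take 1, j++
i=0 j=2: A[i]=14>B[j]=3 take 3, j++
i=0 j=3: A[i]=14>B[j]=9 take 9, j++
i=0 j=4: A[i]=14<=B[j]=27 take 14, i++
i=1 j=4: A[i]=28>B[j]=27 take 27, j++
i=1 j=5: A[i]=28<=B[j]=29 take 28, i++

i=2, j=5, merged so far=[0, 1, 3, 9, 14, 27, 28]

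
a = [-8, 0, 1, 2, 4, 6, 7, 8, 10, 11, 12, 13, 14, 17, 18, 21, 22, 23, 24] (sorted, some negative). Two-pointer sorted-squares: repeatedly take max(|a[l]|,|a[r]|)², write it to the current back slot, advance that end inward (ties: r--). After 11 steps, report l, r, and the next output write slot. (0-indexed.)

l=0, r=7, next write slot=7

[0,18] |-8|<=|24| out[18]=576 → r--
[0,17] |-8|<=|23| out[17]=529 → r--
[0,16] |-8|<=|22| out[16]=484 → r--
[0,15] |-8|<=|21| out[15]=441 → r--
[0,14] |-8|<=|18| out[14]=324 → r--
[0,13] |-8|<=|17| out[13]=289 → r--
[0,12] |-8|<=|14| out[12]=196 → r--
[0,11] |-8|<=|13| out[11]=169 → r--
[0,10] |-8|<=|12| out[10]=144 → r--
[0,9] |-8|<=|11| out[9]=121 → r--
[0,8] |-8|<=|10| out[8]=100 → r--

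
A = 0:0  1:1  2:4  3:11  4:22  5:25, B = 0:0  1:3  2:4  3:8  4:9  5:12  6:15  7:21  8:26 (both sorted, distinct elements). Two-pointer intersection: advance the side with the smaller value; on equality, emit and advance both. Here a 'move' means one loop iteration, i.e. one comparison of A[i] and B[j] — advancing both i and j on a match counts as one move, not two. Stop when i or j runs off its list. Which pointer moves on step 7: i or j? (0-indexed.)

[i=0,j=0] 0==0 emit → i++,j++
[i=1,j=1] 1<3 → i++
[i=2,j=1] 4>3 → j++
[i=2,j=2] 4==4 emit → i++,j++
[i=3,j=3] 11>8 → j++
[i=3,j=4] 11>9 → j++
[i=3,j=5] 11<12 → i++

i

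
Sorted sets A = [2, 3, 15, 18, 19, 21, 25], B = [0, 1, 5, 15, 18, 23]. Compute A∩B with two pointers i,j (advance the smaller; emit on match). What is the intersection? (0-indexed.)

intersection = [15, 18]

[i=0,j=0] 2>0 → j++
[i=0,j=1] 2>1 → j++
[i=0,j=2] 2<5 → i++
[i=1,j=2] 3<5 → i++
[i=2,j=2] 15>5 → j++
[i=2,j=3] 15==15 emit → i++,j++
[i=3,j=4] 18==18 emit → i++,j++
[i=4,j=5] 19<23 → i++
[i=5,j=5] 21<23 → i++
[i=6,j=5] 25>23 → j++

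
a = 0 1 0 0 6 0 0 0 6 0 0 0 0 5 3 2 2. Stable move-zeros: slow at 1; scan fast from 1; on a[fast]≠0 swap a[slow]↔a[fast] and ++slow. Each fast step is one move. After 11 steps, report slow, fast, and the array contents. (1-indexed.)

slow=1 fast=1: a[fast]=0, fast++
slow=1 fast=2: a[fast]=1≠0 swap→a[1]=1, slow++,fast++
slow=2 fast=3: a[fast]=0, fast++
slow=2 fast=4: a[fast]=0, fast++
slow=2 fast=5: a[fast]=6≠0 swap→a[2]=6, slow++,fast++
slow=3 fast=6: a[fast]=0, fast++
slow=3 fast=7: a[fast]=0, fast++
slow=3 fast=8: a[fast]=0, fast++
slow=3 fast=9: a[fast]=6≠0 swap→a[3]=6, slow++,fast++
slow=4 fast=10: a[fast]=0, fast++
slow=4 fast=11: a[fast]=0, fast++

slow=4, fast=12, a=[1, 6, 6, 0, 0, 0, 0, 0, 0, 0, 0, 0, 0, 5, 3, 2, 2]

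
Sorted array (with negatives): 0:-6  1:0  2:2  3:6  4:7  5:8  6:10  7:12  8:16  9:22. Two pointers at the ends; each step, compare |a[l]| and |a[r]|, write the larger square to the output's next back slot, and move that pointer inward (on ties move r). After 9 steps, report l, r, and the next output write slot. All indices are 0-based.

l=1, r=1, next write slot=0

[0,9] |-6|<=|22| out[9]=484 → r--
[0,8] |-6|<=|16| out[8]=256 → r--
[0,7] |-6|<=|12| out[7]=144 → r--
[0,6] |-6|<=|10| out[6]=100 → r--
[0,5] |-6|<=|8| out[5]=64 → r--
[0,4] |-6|<=|7| out[4]=49 → r--
[0,3] |-6|<=|6| out[3]=36 → r--
[0,2] |-6|>|2| out[2]=36 → l++
[1,2] |0|<=|2| out[1]=4 → r--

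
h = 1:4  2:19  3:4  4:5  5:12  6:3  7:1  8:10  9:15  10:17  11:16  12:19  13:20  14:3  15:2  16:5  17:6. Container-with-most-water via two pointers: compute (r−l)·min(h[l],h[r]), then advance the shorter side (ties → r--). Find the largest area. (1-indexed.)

max area = 209

[1,17] min(4,6)*16=64 best=64 * → l++
[2,17] min(19,6)*15=90 best=90 * → r--
[2,16] min(19,5)*14=70 best=90 → r--
[2,15] min(19,2)*13=26 best=90 → r--
[2,14] min(19,3)*12=36 best=90 → r--
[2,13] min(19,20)*11=209 best=209 * → l++
[3,13] min(4,20)*10=40 best=209 → l++
[4,13] min(5,20)*9=45 best=209 → l++
[5,13] min(12,20)*8=96 best=209 → l++
[6,13] min(3,20)*7=21 best=209 → l++
[7,13] min(1,20)*6=6 best=209 → l++
[8,13] min(10,20)*5=50 best=209 → l++
[9,13] min(15,20)*4=60 best=209 → l++
[10,13] min(17,20)*3=51 best=209 → l++
[11,13] min(16,20)*2=32 best=209 → l++
[12,13] min(19,20)*1=19 best=209 → l++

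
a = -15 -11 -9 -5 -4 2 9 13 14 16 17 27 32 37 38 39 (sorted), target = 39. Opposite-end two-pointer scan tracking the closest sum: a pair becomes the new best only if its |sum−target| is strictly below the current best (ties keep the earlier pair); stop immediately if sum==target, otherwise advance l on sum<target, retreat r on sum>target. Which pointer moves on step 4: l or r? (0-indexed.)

l

[0,15] -15+39=24 d=15 * → l++
[1,15] -11+39=28 d=11 * → l++
[2,15] -9+39=30 d=9 * → l++
[3,15] -5+39=34 d=5 * → l++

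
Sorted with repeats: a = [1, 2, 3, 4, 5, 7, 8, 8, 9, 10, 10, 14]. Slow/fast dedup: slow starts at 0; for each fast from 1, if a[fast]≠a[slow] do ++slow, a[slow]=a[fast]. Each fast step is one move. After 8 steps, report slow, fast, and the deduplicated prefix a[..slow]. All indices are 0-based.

slow=0 fast=1: a[fast]=2≠a[slow]=1 write a[1]=2, slow++,fast++
slow=1 fast=2: a[fast]=3≠a[slow]=2 write a[2]=3, slow++,fast++
slow=2 fast=3: a[fast]=4≠a[slow]=3 write a[3]=4, slow++,fast++
slow=3 fast=4: a[fast]=5≠a[slow]=4 write a[4]=5, slow++,fast++
slow=4 fast=5: a[fast]=7≠a[slow]=5 write a[5]=7, slow++,fast++
slow=5 fast=6: a[fast]=8≠a[slow]=7 write a[6]=8, slow++,fast++
slow=6 fast=7: a[fast]=8=a[slow] dup, fast++
slow=6 fast=8: a[fast]=9≠a[slow]=8 write a[7]=9, slow++,fast++

slow=7, fast=9, prefix=[1, 2, 3, 4, 5, 7, 8, 9]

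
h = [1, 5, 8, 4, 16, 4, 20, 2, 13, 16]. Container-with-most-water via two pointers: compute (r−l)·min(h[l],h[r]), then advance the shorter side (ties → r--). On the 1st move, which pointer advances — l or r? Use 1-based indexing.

l

[1,10] min(1,16)*9=9 best=9 * → l++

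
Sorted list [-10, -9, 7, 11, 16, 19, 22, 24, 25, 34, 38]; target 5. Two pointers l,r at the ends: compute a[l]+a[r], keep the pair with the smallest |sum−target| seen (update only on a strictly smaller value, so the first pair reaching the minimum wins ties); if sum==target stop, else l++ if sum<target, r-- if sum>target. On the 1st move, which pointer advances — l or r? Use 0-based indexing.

l=0 r=10: -10+38=28 d=23 *, r--

r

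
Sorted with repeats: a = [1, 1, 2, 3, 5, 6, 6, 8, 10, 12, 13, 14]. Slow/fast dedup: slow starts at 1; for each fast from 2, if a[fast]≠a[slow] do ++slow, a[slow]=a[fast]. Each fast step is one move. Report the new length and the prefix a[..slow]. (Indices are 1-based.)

slow=1 fast=2: a[fast]=1=a[slow] dup, fast++
slow=1 fast=3: a[fast]=2≠a[slow]=1 write a[2]=2, slow++,fast++
slow=2 fast=4: a[fast]=3≠a[slow]=2 write a[3]=3, slow++,fast++
slow=3 fast=5: a[fast]=5≠a[slow]=3 write a[4]=5, slow++,fast++
slow=4 fast=6: a[fast]=6≠a[slow]=5 write a[5]=6, slow++,fast++
slow=5 fast=7: a[fast]=6=a[slow] dup, fast++
slow=5 fast=8: a[fast]=8≠a[slow]=6 write a[6]=8, slow++,fast++
slow=6 fast=9: a[fast]=10≠a[slow]=8 write a[7]=10, slow++,fast++
slow=7 fast=10: a[fast]=12≠a[slow]=10 write a[8]=12, slow++,fast++
slow=8 fast=11: a[fast]=13≠a[slow]=12 write a[9]=13, slow++,fast++
slow=9 fast=12: a[fast]=14≠a[slow]=13 write a[10]=14, slow++,fast++

length 10; prefix = [1, 2, 3, 5, 6, 8, 10, 12, 13, 14]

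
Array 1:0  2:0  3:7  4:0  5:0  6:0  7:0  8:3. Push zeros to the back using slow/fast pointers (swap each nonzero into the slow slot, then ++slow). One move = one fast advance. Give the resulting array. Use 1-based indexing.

(s=1,f=1) a[fast]=0 → fast++
(s=1,f=2) a[fast]=0 → fast++
(s=1,f=3) a[fast]=7≠0 swap→a[1]=7 → slow++,fast++
(s=2,f=4) a[fast]=0 → fast++
(s=2,f=5) a[fast]=0 → fast++
(s=2,f=6) a[fast]=0 → fast++
(s=2,f=7) a[fast]=0 → fast++
(s=2,f=8) a[fast]=3≠0 swap→a[2]=3 → slow++,fast++

[7, 3, 0, 0, 0, 0, 0, 0]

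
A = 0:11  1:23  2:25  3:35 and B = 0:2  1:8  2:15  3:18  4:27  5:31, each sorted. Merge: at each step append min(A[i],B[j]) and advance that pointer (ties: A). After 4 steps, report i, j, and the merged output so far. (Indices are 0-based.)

[i=0,j=0] A[i]=11>B[j]=2 take 2 → j++
[i=0,j=1] A[i]=11>B[j]=8 take 8 → j++
[i=0,j=2] A[i]=11<=B[j]=15 take 11 → i++
[i=1,j=2] A[i]=23>B[j]=15 take 15 → j++

i=1, j=3, merged so far=[2, 8, 11, 15]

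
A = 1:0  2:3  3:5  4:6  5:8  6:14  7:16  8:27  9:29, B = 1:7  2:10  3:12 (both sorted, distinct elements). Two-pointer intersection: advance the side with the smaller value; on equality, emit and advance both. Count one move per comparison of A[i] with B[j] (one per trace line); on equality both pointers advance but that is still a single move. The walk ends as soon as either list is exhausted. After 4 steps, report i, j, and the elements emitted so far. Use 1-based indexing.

i=5, j=1, emitted=[]

[i=1,j=1] 0<7 → i++
[i=2,j=1] 3<7 → i++
[i=3,j=1] 5<7 → i++
[i=4,j=1] 6<7 → i++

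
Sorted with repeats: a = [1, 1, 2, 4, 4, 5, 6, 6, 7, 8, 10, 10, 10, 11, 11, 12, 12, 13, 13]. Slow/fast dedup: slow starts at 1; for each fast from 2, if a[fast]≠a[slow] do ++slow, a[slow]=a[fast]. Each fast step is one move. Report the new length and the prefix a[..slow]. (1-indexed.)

slow=1 fast=2: a[fast]=1=a[slow] dup, fast++
slow=1 fast=3: a[fast]=2≠a[slow]=1 write a[2]=2, slow++,fast++
slow=2 fast=4: a[fast]=4≠a[slow]=2 write a[3]=4, slow++,fast++
slow=3 fast=5: a[fast]=4=a[slow] dup, fast++
slow=3 fast=6: a[fast]=5≠a[slow]=4 write a[4]=5, slow++,fast++
slow=4 fast=7: a[fast]=6≠a[slow]=5 write a[5]=6, slow++,fast++
slow=5 fast=8: a[fast]=6=a[slow] dup, fast++
slow=5 fast=9: a[fast]=7≠a[slow]=6 write a[6]=7, slow++,fast++
slow=6 fast=10: a[fast]=8≠a[slow]=7 write a[7]=8, slow++,fast++
slow=7 fast=11: a[fast]=10≠a[slow]=8 write a[8]=10, slow++,fast++
slow=8 fast=12: a[fast]=10=a[slow] dup, fast++
slow=8 fast=13: a[fast]=10=a[slow] dup, fast++
slow=8 fast=14: a[fast]=11≠a[slow]=10 write a[9]=11, slow++,fast++
slow=9 fast=15: a[fast]=11=a[slow] dup, fast++
slow=9 fast=16: a[fast]=12≠a[slow]=11 write a[10]=12, slow++,fast++
slow=10 fast=17: a[fast]=12=a[slow] dup, fast++
slow=10 fast=18: a[fast]=13≠a[slow]=12 write a[11]=13, slow++,fast++
slow=11 fast=19: a[fast]=13=a[slow] dup, fast++

length 11; prefix = [1, 2, 4, 5, 6, 7, 8, 10, 11, 12, 13]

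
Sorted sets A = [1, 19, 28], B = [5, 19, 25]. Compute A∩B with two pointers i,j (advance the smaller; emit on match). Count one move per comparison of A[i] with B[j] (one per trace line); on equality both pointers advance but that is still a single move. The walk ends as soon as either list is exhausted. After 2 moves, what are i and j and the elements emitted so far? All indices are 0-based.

i=1, j=1, emitted=[]

[i=0,j=0] 1<5 → i++
[i=1,j=0] 19>5 → j++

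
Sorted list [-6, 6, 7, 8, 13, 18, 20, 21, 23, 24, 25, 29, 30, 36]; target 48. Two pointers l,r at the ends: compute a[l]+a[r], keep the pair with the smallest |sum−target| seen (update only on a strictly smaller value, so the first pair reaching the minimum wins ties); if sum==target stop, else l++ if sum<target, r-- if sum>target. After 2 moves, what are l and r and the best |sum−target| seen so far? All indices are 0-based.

l=2, r=13, best |Δ|=6

[0,13] -6+36=30 d=18 * → l++
[1,13] 6+36=42 d=6 * → l++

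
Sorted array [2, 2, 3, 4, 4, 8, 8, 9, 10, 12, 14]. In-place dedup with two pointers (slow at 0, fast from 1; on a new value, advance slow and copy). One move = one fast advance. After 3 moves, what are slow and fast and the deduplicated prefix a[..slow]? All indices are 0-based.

(s=0,f=1) a[fast]=2=a[slow] dup → fast++
(s=0,f=2) a[fast]=3≠a[slow]=2 write a[1]=3 → slow++,fast++
(s=1,f=3) a[fast]=4≠a[slow]=3 write a[2]=4 → slow++,fast++

slow=2, fast=4, prefix=[2, 3, 4]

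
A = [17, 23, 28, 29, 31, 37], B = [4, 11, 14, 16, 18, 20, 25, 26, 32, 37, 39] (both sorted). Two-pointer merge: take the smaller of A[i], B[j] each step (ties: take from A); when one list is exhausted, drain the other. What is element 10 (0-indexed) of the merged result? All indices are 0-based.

[i=0,j=0] A[i]=17>B[j]=4 take 4 → j++
[i=0,j=1] A[i]=17>B[j]=11 take 11 → j++
[i=0,j=2] A[i]=17>B[j]=14 take 14 → j++
[i=0,j=3] A[i]=17>B[j]=16 take 16 → j++
[i=0,j=4] A[i]=17<=B[j]=18 take 17 → i++
[i=1,j=4] A[i]=23>B[j]=18 take 18 → j++
[i=1,j=5] A[i]=23>B[j]=20 take 20 → j++
[i=1,j=6] A[i]=23<=B[j]=25 take 23 → i++
[i=2,j=6] A[i]=28>B[j]=25 take 25 → j++
[i=2,j=7] A[i]=28>B[j]=26 take 26 → j++
[i=2,j=8] A[i]=28<=B[j]=32 take 28 → i++
[i=3,j=8] A[i]=29<=B[j]=32 take 29 → i++
[i=4,j=8] A[i]=31<=B[j]=32 take 31 → i++
[i=5,j=8] A[i]=37>B[j]=32 take 32 → j++
[i=5,j=9] A[i]=37<=B[j]=37 take 37 → i++
[i=6,j=9] A done, take B[j]=37 → j++
[i=6,j=10] A done, take B[j]=39 → j++

merged[10] = 28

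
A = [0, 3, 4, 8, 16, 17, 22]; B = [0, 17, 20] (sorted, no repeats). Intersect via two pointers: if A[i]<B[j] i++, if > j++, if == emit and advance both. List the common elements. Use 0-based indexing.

intersection = [0, 17]

i=0 j=0: 0==0 emit, i++,j++
i=1 j=1: 3<17, i++
i=2 j=1: 4<17, i++
i=3 j=1: 8<17, i++
i=4 j=1: 16<17, i++
i=5 j=1: 17==17 emit, i++,j++
i=6 j=2: 22>20, j++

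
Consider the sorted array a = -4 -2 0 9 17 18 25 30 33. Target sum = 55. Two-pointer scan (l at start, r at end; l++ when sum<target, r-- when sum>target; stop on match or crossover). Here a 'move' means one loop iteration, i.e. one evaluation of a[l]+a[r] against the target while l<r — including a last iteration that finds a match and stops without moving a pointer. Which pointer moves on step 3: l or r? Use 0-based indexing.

[0,8] -4+33=29 <55 → l++
[1,8] -2+33=31 <55 → l++
[2,8] 0+33=33 <55 → l++

l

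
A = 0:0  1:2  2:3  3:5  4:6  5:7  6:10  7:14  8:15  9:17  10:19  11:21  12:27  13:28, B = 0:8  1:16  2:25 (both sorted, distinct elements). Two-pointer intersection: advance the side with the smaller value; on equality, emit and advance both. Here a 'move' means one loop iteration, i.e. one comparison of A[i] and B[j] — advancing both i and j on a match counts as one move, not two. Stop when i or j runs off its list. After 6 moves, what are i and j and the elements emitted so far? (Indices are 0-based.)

i=6, j=0, emitted=[]

i=0 j=0: 0<8, i++
i=1 j=0: 2<8, i++
i=2 j=0: 3<8, i++
i=3 j=0: 5<8, i++
i=4 j=0: 6<8, i++
i=5 j=0: 7<8, i++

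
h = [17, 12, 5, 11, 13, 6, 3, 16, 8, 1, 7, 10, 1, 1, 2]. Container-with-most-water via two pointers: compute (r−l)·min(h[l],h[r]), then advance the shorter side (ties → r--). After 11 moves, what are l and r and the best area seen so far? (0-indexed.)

l=0 r=14: min(17,2)*14=28 best=28 *, r--
l=0 r=13: min(17,1)*13=13 best=28, r--
l=0 r=12: min(17,1)*12=12 best=28, r--
l=0 r=11: min(17,10)*11=110 best=110 *, r--
l=0 r=10: min(17,7)*10=70 best=110, r--
l=0 r=9: min(17,1)*9=9 best=110, r--
l=0 r=8: min(17,8)*8=64 best=110, r--
l=0 r=7: min(17,16)*7=112 best=112 *, r--
l=0 r=6: min(17,3)*6=18 best=112, r--
l=0 r=5: min(17,6)*5=30 best=112, r--
l=0 r=4: min(17,13)*4=52 best=112, r--

l=0, r=3, best area=112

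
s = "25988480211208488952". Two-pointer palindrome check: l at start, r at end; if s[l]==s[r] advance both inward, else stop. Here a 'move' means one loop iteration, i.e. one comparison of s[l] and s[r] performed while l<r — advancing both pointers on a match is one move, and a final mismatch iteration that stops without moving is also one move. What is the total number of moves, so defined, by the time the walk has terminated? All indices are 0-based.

l=0 r=19: '2'=='2', l++,r--
l=1 r=18: '5'=='5', l++,r--
l=2 r=17: '9'=='9', l++,r--
l=3 r=16: '8'=='8', l++,r--
l=4 r=15: '8'=='8', l++,r--
l=5 r=14: '4'=='4', l++,r--
l=6 r=13: '8'=='8', l++,r--
l=7 r=12: '0'=='0', l++,r--
l=8 r=11: '2'=='2', l++,r--
l=9 r=10: '1'=='1', l++,r--

10 moves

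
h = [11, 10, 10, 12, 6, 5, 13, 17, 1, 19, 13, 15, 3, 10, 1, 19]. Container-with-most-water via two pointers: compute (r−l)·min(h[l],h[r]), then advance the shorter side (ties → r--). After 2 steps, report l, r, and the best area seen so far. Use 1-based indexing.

l=3, r=16, best area=165

l=1 r=16: min(11,19)*15=165 best=165 *, l++
l=2 r=16: min(10,19)*14=140 best=165, l++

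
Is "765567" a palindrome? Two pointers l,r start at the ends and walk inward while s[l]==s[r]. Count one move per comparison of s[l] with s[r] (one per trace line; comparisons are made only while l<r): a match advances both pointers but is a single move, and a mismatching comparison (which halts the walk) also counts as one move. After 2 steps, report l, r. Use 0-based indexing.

l=2, r=3

[0,5] '7'=='7' → l++,r--
[1,4] '6'=='6' → l++,r--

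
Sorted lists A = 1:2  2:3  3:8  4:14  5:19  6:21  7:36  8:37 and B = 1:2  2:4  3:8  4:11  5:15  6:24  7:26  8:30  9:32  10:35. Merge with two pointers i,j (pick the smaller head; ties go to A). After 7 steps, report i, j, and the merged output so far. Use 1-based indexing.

[i=1,j=1] A[i]=2<=B[j]=2 take 2 → i++
[i=2,j=1] A[i]=3>B[j]=2 take 2 → j++
[i=2,j=2] A[i]=3<=B[j]=4 take 3 → i++
[i=3,j=2] A[i]=8>B[j]=4 take 4 → j++
[i=3,j=3] A[i]=8<=B[j]=8 take 8 → i++
[i=4,j=3] A[i]=14>B[j]=8 take 8 → j++
[i=4,j=4] A[i]=14>B[j]=11 take 11 → j++

i=4, j=5, merged so far=[2, 2, 3, 4, 8, 8, 11]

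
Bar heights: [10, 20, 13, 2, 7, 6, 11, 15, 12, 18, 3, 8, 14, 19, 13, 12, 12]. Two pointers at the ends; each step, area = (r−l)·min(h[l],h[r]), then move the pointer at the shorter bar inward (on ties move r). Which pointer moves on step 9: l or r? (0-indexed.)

[0,16] min(10,12)*16=160 best=160 * → l++
[1,16] min(20,12)*15=180 best=180 * → r--
[1,15] min(20,12)*14=168 best=180 → r--
[1,14] min(20,13)*13=169 best=180 → r--
[1,13] min(20,19)*12=228 best=228 * → r--
[1,12] min(20,14)*11=154 best=228 → r--
[1,11] min(20,8)*10=80 best=228 → r--
[1,10] min(20,3)*9=27 best=228 → r--
[1,9] min(20,18)*8=144 best=228 → r--

r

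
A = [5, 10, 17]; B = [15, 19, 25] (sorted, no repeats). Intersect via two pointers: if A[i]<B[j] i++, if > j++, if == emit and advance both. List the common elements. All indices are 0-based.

i=0 j=0: 5<15, i++
i=1 j=0: 10<15, i++
i=2 j=0: 17>15, j++
i=2 j=1: 17<19, i++

intersection = []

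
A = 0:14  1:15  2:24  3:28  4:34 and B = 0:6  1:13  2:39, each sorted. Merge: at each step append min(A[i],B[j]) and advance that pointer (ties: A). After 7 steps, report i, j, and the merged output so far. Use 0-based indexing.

i=5, j=2, merged so far=[6, 13, 14, 15, 24, 28, 34]

[i=0,j=0] A[i]=14>B[j]=6 take 6 → j++
[i=0,j=1] A[i]=14>B[j]=13 take 13 → j++
[i=0,j=2] A[i]=14<=B[j]=39 take 14 → i++
[i=1,j=2] A[i]=15<=B[j]=39 take 15 → i++
[i=2,j=2] A[i]=24<=B[j]=39 take 24 → i++
[i=3,j=2] A[i]=28<=B[j]=39 take 28 → i++
[i=4,j=2] A[i]=34<=B[j]=39 take 34 → i++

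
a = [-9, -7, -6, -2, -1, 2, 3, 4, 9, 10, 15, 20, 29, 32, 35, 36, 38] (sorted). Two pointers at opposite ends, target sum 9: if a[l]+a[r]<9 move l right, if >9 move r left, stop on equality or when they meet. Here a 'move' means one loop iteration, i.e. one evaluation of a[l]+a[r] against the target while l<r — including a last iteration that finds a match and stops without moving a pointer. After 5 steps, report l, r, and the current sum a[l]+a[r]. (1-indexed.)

l=1 r=17: -9+38=29 >9, r--
l=1 r=16: -9+36=27 >9, r--
l=1 r=15: -9+35=26 >9, r--
l=1 r=14: -9+32=23 >9, r--
l=1 r=13: -9+29=20 >9, r--

l=1, r=12, sum=11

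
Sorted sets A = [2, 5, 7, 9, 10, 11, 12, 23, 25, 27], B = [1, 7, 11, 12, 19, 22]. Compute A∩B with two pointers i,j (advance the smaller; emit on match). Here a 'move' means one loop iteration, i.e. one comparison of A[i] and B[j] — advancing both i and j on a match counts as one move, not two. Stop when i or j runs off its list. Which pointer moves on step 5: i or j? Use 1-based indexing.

i

i=1 j=1: 2>1, j++
i=1 j=2: 2<7, i++
i=2 j=2: 5<7, i++
i=3 j=2: 7==7 emit, i++,j++
i=4 j=3: 9<11, i++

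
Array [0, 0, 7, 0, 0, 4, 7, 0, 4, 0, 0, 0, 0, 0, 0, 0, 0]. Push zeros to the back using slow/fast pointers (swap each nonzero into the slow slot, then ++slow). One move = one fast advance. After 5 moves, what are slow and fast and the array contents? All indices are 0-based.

(s=0,f=0) a[fast]=0 → fast++
(s=0,f=1) a[fast]=0 → fast++
(s=0,f=2) a[fast]=7≠0 swap→a[0]=7 → slow++,fast++
(s=1,f=3) a[fast]=0 → fast++
(s=1,f=4) a[fast]=0 → fast++

slow=1, fast=5, a=[7, 0, 0, 0, 0, 4, 7, 0, 4, 0, 0, 0, 0, 0, 0, 0, 0]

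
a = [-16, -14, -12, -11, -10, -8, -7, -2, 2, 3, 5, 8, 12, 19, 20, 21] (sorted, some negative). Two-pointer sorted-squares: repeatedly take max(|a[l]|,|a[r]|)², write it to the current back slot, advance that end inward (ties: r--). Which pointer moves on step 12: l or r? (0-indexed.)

l

[0,15] |-16|<=|21| out[15]=441 → r--
[0,14] |-16|<=|20| out[14]=400 → r--
[0,13] |-16|<=|19| out[13]=361 → r--
[0,12] |-16|>|12| out[12]=256 → l++
[1,12] |-14|>|12| out[11]=196 → l++
[2,12] |-12|<=|12| out[10]=144 → r--
[2,11] |-12|>|8| out[9]=144 → l++
[3,11] |-11|>|8| out[8]=121 → l++
[4,11] |-10|>|8| out[7]=100 → l++
[5,11] |-8|<=|8| out[6]=64 → r--
[5,10] |-8|>|5| out[5]=64 → l++
[6,10] |-7|>|5| out[4]=49 → l++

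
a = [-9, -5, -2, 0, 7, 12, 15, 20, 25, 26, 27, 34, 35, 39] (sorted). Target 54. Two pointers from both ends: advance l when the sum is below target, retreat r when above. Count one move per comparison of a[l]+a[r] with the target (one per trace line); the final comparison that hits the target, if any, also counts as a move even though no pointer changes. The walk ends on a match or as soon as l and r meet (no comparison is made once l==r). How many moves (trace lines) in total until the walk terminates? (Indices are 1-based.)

7 moves

[1,14] -9+39=30 <54 → l++
[2,14] -5+39=34 <54 → l++
[3,14] -2+39=37 <54 → l++
[4,14] 0+39=39 <54 → l++
[5,14] 7+39=46 <54 → l++
[6,14] 12+39=51 <54 → l++
[7,14] 15+39=54 → found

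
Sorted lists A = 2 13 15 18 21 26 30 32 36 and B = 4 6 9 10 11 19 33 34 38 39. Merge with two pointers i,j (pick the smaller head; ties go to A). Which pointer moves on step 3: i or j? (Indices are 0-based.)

i=0 j=0: A[i]=2<=B[j]=4 take 2, i++
i=1 j=0: A[i]=13>B[j]=4 take 4, j++
i=1 j=1: A[i]=13>B[j]=6 take 6, j++

j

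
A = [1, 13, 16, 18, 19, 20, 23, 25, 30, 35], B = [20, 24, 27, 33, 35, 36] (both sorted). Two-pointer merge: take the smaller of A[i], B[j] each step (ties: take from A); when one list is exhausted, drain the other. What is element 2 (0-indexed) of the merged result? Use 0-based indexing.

i=0 j=0: A[i]=1<=B[j]=20 take 1, i++
i=1 j=0: A[i]=13<=B[j]=20 take 13, i++
i=2 j=0: A[i]=16<=B[j]=20 take 16, i++
i=3 j=0: A[i]=18<=B[j]=20 take 18, i++
i=4 j=0: A[i]=19<=B[j]=20 take 19, i++
i=5 j=0: A[i]=20<=B[j]=20 take 20, i++
i=6 j=0: A[i]=23>B[j]=20 take 20, j++
i=6 j=1: A[i]=23<=B[j]=24 take 23, i++
i=7 j=1: A[i]=25>B[j]=24 take 24, j++
i=7 j=2: A[i]=25<=B[j]=27 take 25, i++
i=8 j=2: A[i]=30>B[j]=27 take 27, j++
i=8 j=3: A[i]=30<=B[j]=33 take 30, i++
i=9 j=3: A[i]=35>B[j]=33 take 33, j++
i=9 j=4: A[i]=35<=B[j]=35 take 35, i++
i=10 j=4: A done, take B[j]=35, j++
i=10 j=5: A done, take B[j]=36, j++

merged[2] = 16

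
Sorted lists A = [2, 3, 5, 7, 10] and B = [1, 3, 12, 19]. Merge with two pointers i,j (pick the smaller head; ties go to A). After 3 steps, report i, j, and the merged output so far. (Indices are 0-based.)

[i=0,j=0] A[i]=2>B[j]=1 take 1 → j++
[i=0,j=1] A[i]=2<=B[j]=3 take 2 → i++
[i=1,j=1] A[i]=3<=B[j]=3 take 3 → i++

i=2, j=1, merged so far=[1, 2, 3]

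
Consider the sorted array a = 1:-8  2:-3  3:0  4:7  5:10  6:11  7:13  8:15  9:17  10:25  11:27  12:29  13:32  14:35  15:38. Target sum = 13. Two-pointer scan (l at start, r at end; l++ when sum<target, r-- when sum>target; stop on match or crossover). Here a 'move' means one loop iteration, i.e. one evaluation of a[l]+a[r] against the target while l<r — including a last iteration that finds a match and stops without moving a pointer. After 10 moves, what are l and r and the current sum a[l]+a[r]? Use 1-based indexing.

l=1 r=15: -8+38=30 >13, r--
l=1 r=14: -8+35=27 >13, r--
l=1 r=13: -8+32=24 >13, r--
l=1 r=12: -8+29=21 >13, r--
l=1 r=11: -8+27=19 >13, r--
l=1 r=10: -8+25=17 >13, r--
l=1 r=9: -8+17=9 <13, l++
l=2 r=9: -3+17=14 >13, r--
l=2 r=8: -3+15=12 <13, l++
l=3 r=8: 0+15=15 >13, r--

l=3, r=7, sum=13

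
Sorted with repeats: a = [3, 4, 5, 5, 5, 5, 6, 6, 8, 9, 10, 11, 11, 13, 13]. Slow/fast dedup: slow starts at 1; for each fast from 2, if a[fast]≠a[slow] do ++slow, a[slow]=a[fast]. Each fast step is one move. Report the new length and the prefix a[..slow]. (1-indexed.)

length 9; prefix = [3, 4, 5, 6, 8, 9, 10, 11, 13]

(s=1,f=2) a[fast]=4≠a[slow]=3 write a[2]=4 → slow++,fast++
(s=2,f=3) a[fast]=5≠a[slow]=4 write a[3]=5 → slow++,fast++
(s=3,f=4) a[fast]=5=a[slow] dup → fast++
(s=3,f=5) a[fast]=5=a[slow] dup → fast++
(s=3,f=6) a[fast]=5=a[slow] dup → fast++
(s=3,f=7) a[fast]=6≠a[slow]=5 write a[4]=6 → slow++,fast++
(s=4,f=8) a[fast]=6=a[slow] dup → fast++
(s=4,f=9) a[fast]=8≠a[slow]=6 write a[5]=8 → slow++,fast++
(s=5,f=10) a[fast]=9≠a[slow]=8 write a[6]=9 → slow++,fast++
(s=6,f=11) a[fast]=10≠a[slow]=9 write a[7]=10 → slow++,fast++
(s=7,f=12) a[fast]=11≠a[slow]=10 write a[8]=11 → slow++,fast++
(s=8,f=13) a[fast]=11=a[slow] dup → fast++
(s=8,f=14) a[fast]=13≠a[slow]=11 write a[9]=13 → slow++,fast++
(s=9,f=15) a[fast]=13=a[slow] dup → fast++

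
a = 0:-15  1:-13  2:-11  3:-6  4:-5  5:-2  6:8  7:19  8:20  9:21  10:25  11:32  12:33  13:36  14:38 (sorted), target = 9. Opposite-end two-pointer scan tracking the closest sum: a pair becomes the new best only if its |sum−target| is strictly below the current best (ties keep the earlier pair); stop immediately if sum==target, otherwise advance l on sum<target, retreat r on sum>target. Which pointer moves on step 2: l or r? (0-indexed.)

r

[0,14] -15+38=23 d=14 * → r--
[0,13] -15+36=21 d=12 * → r--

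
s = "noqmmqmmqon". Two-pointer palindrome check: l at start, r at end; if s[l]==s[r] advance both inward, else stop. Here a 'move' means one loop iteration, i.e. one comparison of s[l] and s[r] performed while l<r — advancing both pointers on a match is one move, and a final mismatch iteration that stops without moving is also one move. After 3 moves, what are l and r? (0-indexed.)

l=3, r=7

l=0 r=10: 'n'=='n', l++,r--
l=1 r=9: 'o'=='o', l++,r--
l=2 r=8: 'q'=='q', l++,r--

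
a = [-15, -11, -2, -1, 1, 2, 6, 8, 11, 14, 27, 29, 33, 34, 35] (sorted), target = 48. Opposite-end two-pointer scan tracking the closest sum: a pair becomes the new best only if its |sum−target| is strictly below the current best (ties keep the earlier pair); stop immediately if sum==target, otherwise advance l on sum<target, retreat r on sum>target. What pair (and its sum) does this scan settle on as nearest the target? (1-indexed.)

pair (14, 34) with sum 48 (|Δ|=0)

l=1 r=15: -15+35=20 d=28 *, l++
l=2 r=15: -11+35=24 d=24 *, l++
l=3 r=15: -2+35=33 d=15 *, l++
l=4 r=15: -1+35=34 d=14 *, l++
l=5 r=15: 1+35=36 d=12 *, l++
l=6 r=15: 2+35=37 d=11 *, l++
l=7 r=15: 6+35=41 d=7 *, l++
l=8 r=15: 8+35=43 d=5 *, l++
l=9 r=15: 11+35=46 d=2 *, l++
l=10 r=15: 14+35=49 d=1 *, r--
l=10 r=14: 14+34=48 d=0 *, stop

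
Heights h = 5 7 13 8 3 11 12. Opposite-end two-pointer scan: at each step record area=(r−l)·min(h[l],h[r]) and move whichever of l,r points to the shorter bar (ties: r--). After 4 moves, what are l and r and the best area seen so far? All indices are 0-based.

l=0 r=6: min(5,12)*6=30 best=30 *, l++
l=1 r=6: min(7,12)*5=35 best=35 *, l++
l=2 r=6: min(13,12)*4=48 best=48 *, r--
l=2 r=5: min(13,11)*3=33 best=48, r--

l=2, r=4, best area=48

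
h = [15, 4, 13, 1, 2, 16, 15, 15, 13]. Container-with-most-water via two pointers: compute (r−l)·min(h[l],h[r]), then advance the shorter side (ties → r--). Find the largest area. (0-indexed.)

max area = 105

l=0 r=8: min(15,13)*8=104 best=104 *, r--
l=0 r=7: min(15,15)*7=105 best=105 *, r--
l=0 r=6: min(15,15)*6=90 best=105, r--
l=0 r=5: min(15,16)*5=75 best=105, l++
l=1 r=5: min(4,16)*4=16 best=105, l++
l=2 r=5: min(13,16)*3=39 best=105, l++
l=3 r=5: min(1,16)*2=2 best=105, l++
l=4 r=5: min(2,16)*1=2 best=105, l++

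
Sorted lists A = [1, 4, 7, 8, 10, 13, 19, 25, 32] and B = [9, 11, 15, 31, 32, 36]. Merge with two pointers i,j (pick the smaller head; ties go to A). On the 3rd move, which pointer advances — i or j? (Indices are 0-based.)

i

i=0 j=0: A[i]=1<=B[j]=9 take 1, i++
i=1 j=0: A[i]=4<=B[j]=9 take 4, i++
i=2 j=0: A[i]=7<=B[j]=9 take 7, i++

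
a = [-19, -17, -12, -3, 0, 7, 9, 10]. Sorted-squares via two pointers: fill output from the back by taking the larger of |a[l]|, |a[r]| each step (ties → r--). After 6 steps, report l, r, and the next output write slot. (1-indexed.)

l=4, r=5, next write slot=2

l=1 r=8: |-19|>|10| out[8]=361, l++
l=2 r=8: |-17|>|10| out[7]=289, l++
l=3 r=8: |-12|>|10| out[6]=144, l++
l=4 r=8: |-3|<=|10| out[5]=100, r--
l=4 r=7: |-3|<=|9| out[4]=81, r--
l=4 r=6: |-3|<=|7| out[3]=49, r--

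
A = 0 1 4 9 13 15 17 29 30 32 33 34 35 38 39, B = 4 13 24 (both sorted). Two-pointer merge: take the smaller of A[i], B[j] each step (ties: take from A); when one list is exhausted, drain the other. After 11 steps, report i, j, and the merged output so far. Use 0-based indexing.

i=8, j=3, merged so far=[0, 1, 4, 4, 9, 13, 13, 15, 17, 24, 29]

[i=0,j=0] A[i]=0<=B[j]=4 take 0 → i++
[i=1,j=0] A[i]=1<=B[j]=4 take 1 → i++
[i=2,j=0] A[i]=4<=B[j]=4 take 4 → i++
[i=3,j=0] A[i]=9>B[j]=4 take 4 → j++
[i=3,j=1] A[i]=9<=B[j]=13 take 9 → i++
[i=4,j=1] A[i]=13<=B[j]=13 take 13 → i++
[i=5,j=1] A[i]=15>B[j]=13 take 13 → j++
[i=5,j=2] A[i]=15<=B[j]=24 take 15 → i++
[i=6,j=2] A[i]=17<=B[j]=24 take 17 → i++
[i=7,j=2] A[i]=29>B[j]=24 take 24 → j++
[i=7,j=3] B done, take A[i]=29 → i++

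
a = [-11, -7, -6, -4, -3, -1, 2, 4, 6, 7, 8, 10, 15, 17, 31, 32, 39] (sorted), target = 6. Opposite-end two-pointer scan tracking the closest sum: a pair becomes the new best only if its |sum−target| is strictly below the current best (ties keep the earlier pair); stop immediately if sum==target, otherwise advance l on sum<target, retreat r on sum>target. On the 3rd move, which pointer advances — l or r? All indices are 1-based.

r

[1,17] -11+39=28 d=22 * → r--
[1,16] -11+32=21 d=15 * → r--
[1,15] -11+31=20 d=14 * → r--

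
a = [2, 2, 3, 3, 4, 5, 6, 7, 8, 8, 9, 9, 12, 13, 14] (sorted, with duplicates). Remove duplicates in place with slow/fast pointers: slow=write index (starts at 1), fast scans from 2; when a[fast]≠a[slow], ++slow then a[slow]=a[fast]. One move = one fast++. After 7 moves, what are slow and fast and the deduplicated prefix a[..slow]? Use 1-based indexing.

slow=1 fast=2: a[fast]=2=a[slow] dup, fast++
slow=1 fast=3: a[fast]=3≠a[slow]=2 write a[2]=3, slow++,fast++
slow=2 fast=4: a[fast]=3=a[slow] dup, fast++
slow=2 fast=5: a[fast]=4≠a[slow]=3 write a[3]=4, slow++,fast++
slow=3 fast=6: a[fast]=5≠a[slow]=4 write a[4]=5, slow++,fast++
slow=4 fast=7: a[fast]=6≠a[slow]=5 write a[5]=6, slow++,fast++
slow=5 fast=8: a[fast]=7≠a[slow]=6 write a[6]=7, slow++,fast++

slow=6, fast=9, prefix=[2, 3, 4, 5, 6, 7]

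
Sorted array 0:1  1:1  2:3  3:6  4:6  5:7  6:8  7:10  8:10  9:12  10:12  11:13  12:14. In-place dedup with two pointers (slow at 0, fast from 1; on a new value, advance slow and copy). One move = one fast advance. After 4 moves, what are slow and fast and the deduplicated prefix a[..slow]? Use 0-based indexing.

slow=2, fast=5, prefix=[1, 3, 6]

slow=0 fast=1: a[fast]=1=a[slow] dup, fast++
slow=0 fast=2: a[fast]=3≠a[slow]=1 write a[1]=3, slow++,fast++
slow=1 fast=3: a[fast]=6≠a[slow]=3 write a[2]=6, slow++,fast++
slow=2 fast=4: a[fast]=6=a[slow] dup, fast++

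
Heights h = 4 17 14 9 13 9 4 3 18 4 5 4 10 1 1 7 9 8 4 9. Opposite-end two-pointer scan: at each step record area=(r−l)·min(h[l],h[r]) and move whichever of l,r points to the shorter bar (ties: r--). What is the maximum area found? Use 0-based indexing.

l=0 r=19: min(4,9)*19=76 best=76 *, l++
l=1 r=19: min(17,9)*18=162 best=162 *, r--
l=1 r=18: min(17,4)*17=68 best=162, r--
l=1 r=17: min(17,8)*16=128 best=162, r--
l=1 r=16: min(17,9)*15=135 best=162, r--
l=1 r=15: min(17,7)*14=98 best=162, r--
l=1 r=14: min(17,1)*13=13 best=162, r--
l=1 r=13: min(17,1)*12=12 best=162, r--
l=1 r=12: min(17,10)*11=110 best=162, r--
l=1 r=11: min(17,4)*10=40 best=162, r--
l=1 r=10: min(17,5)*9=45 best=162, r--
l=1 r=9: min(17,4)*8=32 best=162, r--
l=1 r=8: min(17,18)*7=119 best=162, l++
l=2 r=8: min(14,18)*6=84 best=162, l++
l=3 r=8: min(9,18)*5=45 best=162, l++
l=4 r=8: min(13,18)*4=52 best=162, l++
l=5 r=8: min(9,18)*3=27 best=162, l++
l=6 r=8: min(4,18)*2=8 best=162, l++
l=7 r=8: min(3,18)*1=3 best=162, l++

max area = 162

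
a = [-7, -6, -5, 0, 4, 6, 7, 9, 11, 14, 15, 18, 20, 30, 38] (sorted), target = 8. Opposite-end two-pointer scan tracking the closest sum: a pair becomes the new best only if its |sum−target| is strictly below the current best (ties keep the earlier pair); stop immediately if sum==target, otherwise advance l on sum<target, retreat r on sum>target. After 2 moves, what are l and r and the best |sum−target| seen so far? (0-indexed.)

[0,14] -7+38=31 d=23 * → r--
[0,13] -7+30=23 d=15 * → r--

l=0, r=12, best |Δ|=15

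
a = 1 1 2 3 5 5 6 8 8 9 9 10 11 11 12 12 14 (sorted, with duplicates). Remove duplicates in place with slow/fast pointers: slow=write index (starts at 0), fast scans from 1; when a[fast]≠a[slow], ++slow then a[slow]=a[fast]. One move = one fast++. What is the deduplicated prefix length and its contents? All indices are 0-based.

length 11; prefix = [1, 2, 3, 5, 6, 8, 9, 10, 11, 12, 14]

(s=0,f=1) a[fast]=1=a[slow] dup → fast++
(s=0,f=2) a[fast]=2≠a[slow]=1 write a[1]=2 → slow++,fast++
(s=1,f=3) a[fast]=3≠a[slow]=2 write a[2]=3 → slow++,fast++
(s=2,f=4) a[fast]=5≠a[slow]=3 write a[3]=5 → slow++,fast++
(s=3,f=5) a[fast]=5=a[slow] dup → fast++
(s=3,f=6) a[fast]=6≠a[slow]=5 write a[4]=6 → slow++,fast++
(s=4,f=7) a[fast]=8≠a[slow]=6 write a[5]=8 → slow++,fast++
(s=5,f=8) a[fast]=8=a[slow] dup → fast++
(s=5,f=9) a[fast]=9≠a[slow]=8 write a[6]=9 → slow++,fast++
(s=6,f=10) a[fast]=9=a[slow] dup → fast++
(s=6,f=11) a[fast]=10≠a[slow]=9 write a[7]=10 → slow++,fast++
(s=7,f=12) a[fast]=11≠a[slow]=10 write a[8]=11 → slow++,fast++
(s=8,f=13) a[fast]=11=a[slow] dup → fast++
(s=8,f=14) a[fast]=12≠a[slow]=11 write a[9]=12 → slow++,fast++
(s=9,f=15) a[fast]=12=a[slow] dup → fast++
(s=9,f=16) a[fast]=14≠a[slow]=12 write a[10]=14 → slow++,fast++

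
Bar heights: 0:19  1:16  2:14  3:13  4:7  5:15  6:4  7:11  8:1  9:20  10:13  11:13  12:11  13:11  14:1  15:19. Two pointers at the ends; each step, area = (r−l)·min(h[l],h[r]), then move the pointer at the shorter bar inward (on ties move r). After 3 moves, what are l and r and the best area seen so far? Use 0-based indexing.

l=0 r=15: min(19,19)*15=285 best=285 *, r--
l=0 r=14: min(19,1)*14=14 best=285, r--
l=0 r=13: min(19,11)*13=143 best=285, r--

l=0, r=12, best area=285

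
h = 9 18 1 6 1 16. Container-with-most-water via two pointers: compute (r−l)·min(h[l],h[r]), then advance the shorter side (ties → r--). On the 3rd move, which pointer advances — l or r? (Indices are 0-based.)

[0,5] min(9,16)*5=45 best=45 * → l++
[1,5] min(18,16)*4=64 best=64 * → r--
[1,4] min(18,1)*3=3 best=64 → r--

r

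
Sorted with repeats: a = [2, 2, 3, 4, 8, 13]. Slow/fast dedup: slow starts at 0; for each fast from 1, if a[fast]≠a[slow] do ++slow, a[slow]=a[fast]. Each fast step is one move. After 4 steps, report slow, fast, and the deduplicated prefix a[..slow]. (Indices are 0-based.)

slow=3, fast=5, prefix=[2, 3, 4, 8]

(s=0,f=1) a[fast]=2=a[slow] dup → fast++
(s=0,f=2) a[fast]=3≠a[slow]=2 write a[1]=3 → slow++,fast++
(s=1,f=3) a[fast]=4≠a[slow]=3 write a[2]=4 → slow++,fast++
(s=2,f=4) a[fast]=8≠a[slow]=4 write a[3]=8 → slow++,fast++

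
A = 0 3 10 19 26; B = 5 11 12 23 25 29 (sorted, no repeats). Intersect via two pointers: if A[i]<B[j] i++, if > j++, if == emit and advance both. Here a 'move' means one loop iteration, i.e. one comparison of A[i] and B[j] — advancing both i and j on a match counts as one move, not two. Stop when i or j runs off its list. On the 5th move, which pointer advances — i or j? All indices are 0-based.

i=0 j=0: 0<5, i++
i=1 j=0: 3<5, i++
i=2 j=0: 10>5, j++
i=2 j=1: 10<11, i++
i=3 j=1: 19>11, j++

j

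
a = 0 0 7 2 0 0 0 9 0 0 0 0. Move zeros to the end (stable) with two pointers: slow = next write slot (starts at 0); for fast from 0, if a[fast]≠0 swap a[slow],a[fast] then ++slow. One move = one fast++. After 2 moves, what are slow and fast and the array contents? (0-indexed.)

slow=0, fast=2, a=[0, 0, 7, 2, 0, 0, 0, 9, 0, 0, 0, 0]

(s=0,f=0) a[fast]=0 → fast++
(s=0,f=1) a[fast]=0 → fast++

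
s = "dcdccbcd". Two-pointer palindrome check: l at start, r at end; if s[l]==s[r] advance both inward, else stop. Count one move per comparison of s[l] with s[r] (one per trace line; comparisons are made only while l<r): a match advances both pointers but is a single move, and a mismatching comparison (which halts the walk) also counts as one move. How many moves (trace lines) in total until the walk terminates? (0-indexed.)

3 moves

[0,7] 'd'=='d' → l++,r--
[1,6] 'c'=='c' → l++,r--
[2,5] 'd'!='b' → stop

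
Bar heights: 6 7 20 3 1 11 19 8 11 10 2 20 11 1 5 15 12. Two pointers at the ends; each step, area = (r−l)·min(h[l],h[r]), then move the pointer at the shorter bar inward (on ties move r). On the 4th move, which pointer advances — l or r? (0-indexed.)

[0,16] min(6,12)*16=96 best=96 * → l++
[1,16] min(7,12)*15=105 best=105 * → l++
[2,16] min(20,12)*14=168 best=168 * → r--
[2,15] min(20,15)*13=195 best=195 * → r--

r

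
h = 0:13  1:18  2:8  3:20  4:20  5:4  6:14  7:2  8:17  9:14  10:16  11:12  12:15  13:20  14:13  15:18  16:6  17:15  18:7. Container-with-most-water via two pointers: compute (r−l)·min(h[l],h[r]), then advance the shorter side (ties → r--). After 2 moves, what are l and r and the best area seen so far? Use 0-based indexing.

l=1, r=17, best area=221

[0,18] min(13,7)*18=126 best=126 * → r--
[0,17] min(13,15)*17=221 best=221 * → l++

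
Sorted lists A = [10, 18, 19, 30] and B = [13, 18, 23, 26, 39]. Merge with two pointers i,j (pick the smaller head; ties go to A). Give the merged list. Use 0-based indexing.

[i=0,j=0] A[i]=10<=B[j]=13 take 10 → i++
[i=1,j=0] A[i]=18>B[j]=13 take 13 → j++
[i=1,j=1] A[i]=18<=B[j]=18 take 18 → i++
[i=2,j=1] A[i]=19>B[j]=18 take 18 → j++
[i=2,j=2] A[i]=19<=B[j]=23 take 19 → i++
[i=3,j=2] A[i]=30>B[j]=23 take 23 → j++
[i=3,j=3] A[i]=30>B[j]=26 take 26 → j++
[i=3,j=4] A[i]=30<=B[j]=39 take 30 → i++
[i=4,j=4] A done, take B[j]=39 → j++

[10, 13, 18, 18, 19, 23, 26, 30, 39]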